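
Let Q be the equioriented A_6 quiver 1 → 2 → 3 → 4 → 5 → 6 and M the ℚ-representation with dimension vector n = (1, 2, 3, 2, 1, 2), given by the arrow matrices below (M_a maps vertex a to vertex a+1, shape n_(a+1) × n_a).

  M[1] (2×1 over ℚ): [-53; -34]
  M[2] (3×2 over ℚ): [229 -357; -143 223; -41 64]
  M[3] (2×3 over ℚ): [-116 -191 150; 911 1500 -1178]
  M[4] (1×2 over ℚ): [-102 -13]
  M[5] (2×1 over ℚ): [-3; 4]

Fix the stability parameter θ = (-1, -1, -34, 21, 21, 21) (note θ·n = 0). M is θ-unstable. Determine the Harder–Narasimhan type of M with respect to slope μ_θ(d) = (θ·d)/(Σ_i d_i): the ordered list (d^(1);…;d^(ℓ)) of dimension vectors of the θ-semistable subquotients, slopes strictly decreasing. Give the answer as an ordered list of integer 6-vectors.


Via rank(M_{q-1}∘⋯∘M_p): M ≅ I[1,6], I[2,4], I[3,3], I[6,6].
μ_θ-semistable layers: μ^(1)=21; μ^(2)=-12; μ^(3)=-35/2; μ^(4)=-34

((0, 0, 0, 2, 1, 2); (1, 1, 1, 0, 0, 0); (0, 1, 1, 0, 0, 0); (0, 0, 1, 0, 0, 0))


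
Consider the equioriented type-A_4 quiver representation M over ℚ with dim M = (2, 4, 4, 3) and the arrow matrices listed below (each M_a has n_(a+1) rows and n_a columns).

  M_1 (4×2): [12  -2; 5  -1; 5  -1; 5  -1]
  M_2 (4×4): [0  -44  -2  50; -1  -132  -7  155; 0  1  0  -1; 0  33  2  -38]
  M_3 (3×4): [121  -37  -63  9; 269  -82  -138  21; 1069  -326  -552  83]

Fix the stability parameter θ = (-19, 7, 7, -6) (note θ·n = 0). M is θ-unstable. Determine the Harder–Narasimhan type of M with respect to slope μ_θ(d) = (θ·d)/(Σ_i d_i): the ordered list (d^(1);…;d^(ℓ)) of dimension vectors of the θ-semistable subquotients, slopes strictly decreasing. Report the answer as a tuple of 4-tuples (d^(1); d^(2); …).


Interval decomposition of M: I[1,4]^2, I[2,3], I[2,4].
HN type (ℓ=3): μ^(1)=7; μ^(2)=8/3; μ^(3)=-19

((0, 1, 1, 0); (0, 3, 3, 3); (2, 0, 0, 0))


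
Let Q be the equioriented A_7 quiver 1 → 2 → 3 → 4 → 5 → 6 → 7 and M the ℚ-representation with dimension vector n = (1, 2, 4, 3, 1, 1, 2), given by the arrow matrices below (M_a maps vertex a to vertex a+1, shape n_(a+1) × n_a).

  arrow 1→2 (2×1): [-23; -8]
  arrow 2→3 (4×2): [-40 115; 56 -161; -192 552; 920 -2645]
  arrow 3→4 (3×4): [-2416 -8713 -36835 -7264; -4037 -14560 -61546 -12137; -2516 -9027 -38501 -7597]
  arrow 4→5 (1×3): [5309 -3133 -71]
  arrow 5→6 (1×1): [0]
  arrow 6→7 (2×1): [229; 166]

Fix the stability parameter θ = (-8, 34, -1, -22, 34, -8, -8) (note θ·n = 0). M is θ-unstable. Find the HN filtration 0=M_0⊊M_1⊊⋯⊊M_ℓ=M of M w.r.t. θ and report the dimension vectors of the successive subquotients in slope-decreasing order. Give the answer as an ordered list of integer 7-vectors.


Via rank(M_{q-1}∘⋯∘M_p): M ≅ I[1,2], I[2,5], I[3,3], I[3,4]^2, I[6,7], I[7,7].
μ_θ-semistable layers: μ^(1)=34; μ^(2)=11/3; μ^(3)=-1; μ^(4)=-8; μ^(5)=-23/2

((0, 1, 0, 0, 1, 0, 0); (0, 1, 1, 1, 0, 0, 0); (0, 0, 1, 0, 0, 0, 0); (1, 0, 0, 0, 0, 1, 2); (0, 0, 2, 2, 0, 0, 0))


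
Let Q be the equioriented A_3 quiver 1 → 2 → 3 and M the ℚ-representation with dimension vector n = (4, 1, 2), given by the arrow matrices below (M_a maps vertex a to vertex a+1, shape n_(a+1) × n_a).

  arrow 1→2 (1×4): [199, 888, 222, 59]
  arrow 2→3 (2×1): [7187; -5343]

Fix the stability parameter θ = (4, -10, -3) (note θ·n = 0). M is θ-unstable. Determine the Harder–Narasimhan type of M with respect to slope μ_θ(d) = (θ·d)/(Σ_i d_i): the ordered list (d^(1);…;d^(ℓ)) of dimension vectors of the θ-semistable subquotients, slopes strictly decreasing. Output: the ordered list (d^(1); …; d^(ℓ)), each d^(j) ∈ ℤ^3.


Barcode: M ≅ I[1,1]^3, I[1,3], I[3,3]. HN layers by μ_θ (2 steps, strictly decreasing):
  μ^(1)=4; μ^(2)=-3

((3, 0, 0); (1, 1, 2))


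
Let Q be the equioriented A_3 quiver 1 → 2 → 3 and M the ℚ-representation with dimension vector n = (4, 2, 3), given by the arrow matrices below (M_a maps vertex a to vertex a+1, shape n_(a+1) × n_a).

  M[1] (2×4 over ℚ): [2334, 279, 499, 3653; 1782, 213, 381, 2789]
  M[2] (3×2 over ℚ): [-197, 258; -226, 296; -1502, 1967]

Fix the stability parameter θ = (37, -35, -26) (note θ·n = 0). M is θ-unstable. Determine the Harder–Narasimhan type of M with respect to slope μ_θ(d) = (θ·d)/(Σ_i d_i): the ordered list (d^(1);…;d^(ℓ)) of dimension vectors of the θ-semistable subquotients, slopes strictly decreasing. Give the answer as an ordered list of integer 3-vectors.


Barcode: M ≅ I[1,1]^2, I[1,3]^2, I[3,3]. HN layers by μ_θ (3 steps, strictly decreasing):
  μ^(1)=37; μ^(2)=-8; μ^(3)=-26

((2, 0, 0); (2, 2, 2); (0, 0, 1))


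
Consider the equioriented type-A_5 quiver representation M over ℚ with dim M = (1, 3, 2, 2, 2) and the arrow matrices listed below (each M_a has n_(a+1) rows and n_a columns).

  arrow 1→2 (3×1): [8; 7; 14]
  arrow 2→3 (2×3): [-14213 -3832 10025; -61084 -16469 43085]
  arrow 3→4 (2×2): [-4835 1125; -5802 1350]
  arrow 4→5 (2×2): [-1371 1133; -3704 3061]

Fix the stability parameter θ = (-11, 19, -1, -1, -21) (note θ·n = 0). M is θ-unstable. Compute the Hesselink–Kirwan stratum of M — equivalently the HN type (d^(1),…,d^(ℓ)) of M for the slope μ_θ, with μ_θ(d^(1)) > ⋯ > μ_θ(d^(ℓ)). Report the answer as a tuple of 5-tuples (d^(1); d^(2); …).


Interval decomposition of M: I[1,5], I[2,2], I[2,3], I[4,5].
HN type (ℓ=4): μ^(1)=19; μ^(2)=9; μ^(3)=-1; μ^(4)=-11

((0, 1, 0, 0, 0); (0, 1, 1, 0, 0); (0, 1, 1, 1, 1); (1, 0, 0, 1, 1))


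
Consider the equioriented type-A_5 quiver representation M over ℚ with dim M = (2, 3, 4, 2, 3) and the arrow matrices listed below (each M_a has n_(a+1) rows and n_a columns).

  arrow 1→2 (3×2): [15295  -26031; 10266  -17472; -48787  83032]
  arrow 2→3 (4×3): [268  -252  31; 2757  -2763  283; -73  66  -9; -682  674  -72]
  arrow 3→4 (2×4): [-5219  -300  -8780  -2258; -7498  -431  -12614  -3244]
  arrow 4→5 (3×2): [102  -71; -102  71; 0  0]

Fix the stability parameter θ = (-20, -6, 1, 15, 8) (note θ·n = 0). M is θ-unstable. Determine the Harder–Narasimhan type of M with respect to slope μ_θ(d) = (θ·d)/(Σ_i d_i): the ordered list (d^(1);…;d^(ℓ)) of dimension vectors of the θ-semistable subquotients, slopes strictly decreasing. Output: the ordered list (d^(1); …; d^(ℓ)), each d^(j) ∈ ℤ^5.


Barcode: M ≅ I[1,4], I[1,5], I[2,3], I[3,3], I[5,5]^2. HN layers by μ_θ (6 steps, strictly decreasing):
  μ^(1)=15; μ^(2)=23/2; μ^(3)=8; μ^(4)=1; μ^(5)=-6; μ^(6)=-20

((0, 0, 0, 1, 0); (0, 0, 0, 1, 1); (0, 0, 0, 0, 2); (0, 0, 4, 0, 0); (0, 3, 0, 0, 0); (2, 0, 0, 0, 0))


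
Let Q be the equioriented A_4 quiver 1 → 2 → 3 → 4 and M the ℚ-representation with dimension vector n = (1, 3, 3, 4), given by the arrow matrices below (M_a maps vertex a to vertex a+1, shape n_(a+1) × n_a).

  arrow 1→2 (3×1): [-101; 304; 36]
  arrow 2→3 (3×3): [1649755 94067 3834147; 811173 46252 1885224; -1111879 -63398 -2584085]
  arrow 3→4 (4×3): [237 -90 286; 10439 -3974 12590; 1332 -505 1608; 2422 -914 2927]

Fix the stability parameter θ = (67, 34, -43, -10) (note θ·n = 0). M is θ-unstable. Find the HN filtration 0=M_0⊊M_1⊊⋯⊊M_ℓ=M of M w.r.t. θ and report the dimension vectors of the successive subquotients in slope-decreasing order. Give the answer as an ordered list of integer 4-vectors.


Barcode: M ≅ I[1,4], I[2,4]^2, I[4,4]. HN layers by μ_θ (3 steps, strictly decreasing):
  μ^(1)=12; μ^(2)=-19/3; μ^(3)=-10

((1, 1, 1, 1); (0, 2, 2, 2); (0, 0, 0, 1))


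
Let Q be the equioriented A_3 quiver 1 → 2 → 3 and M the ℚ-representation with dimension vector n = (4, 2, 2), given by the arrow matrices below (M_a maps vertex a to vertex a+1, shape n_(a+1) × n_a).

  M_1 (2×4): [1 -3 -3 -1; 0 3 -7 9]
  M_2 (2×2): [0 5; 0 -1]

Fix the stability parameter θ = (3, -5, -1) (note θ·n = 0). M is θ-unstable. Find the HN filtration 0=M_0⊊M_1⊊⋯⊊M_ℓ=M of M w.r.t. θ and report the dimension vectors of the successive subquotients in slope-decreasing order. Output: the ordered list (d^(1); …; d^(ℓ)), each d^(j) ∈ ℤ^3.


Via rank(M_{q-1}∘⋯∘M_p): M ≅ I[1,1]^2, I[1,2], I[1,3], I[3,3].
μ_θ-semistable layers: μ^(1)=3; μ^(2)=-1

((2, 0, 0); (2, 2, 2))


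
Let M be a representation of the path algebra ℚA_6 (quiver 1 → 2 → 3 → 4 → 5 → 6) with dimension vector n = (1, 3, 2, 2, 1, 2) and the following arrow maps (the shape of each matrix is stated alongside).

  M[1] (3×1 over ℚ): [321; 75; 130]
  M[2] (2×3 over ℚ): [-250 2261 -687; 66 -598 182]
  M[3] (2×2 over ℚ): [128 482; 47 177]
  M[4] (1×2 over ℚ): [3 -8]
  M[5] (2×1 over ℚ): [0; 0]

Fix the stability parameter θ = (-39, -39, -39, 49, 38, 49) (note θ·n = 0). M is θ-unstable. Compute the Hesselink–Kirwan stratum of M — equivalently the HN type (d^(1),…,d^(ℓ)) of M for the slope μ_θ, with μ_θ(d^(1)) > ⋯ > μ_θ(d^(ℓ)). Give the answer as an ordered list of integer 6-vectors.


Interval decomposition of M: I[1,4], I[2,2], I[2,5], I[6,6]^2.
HN type (ℓ=3): μ^(1)=49; μ^(2)=87/2; μ^(3)=-39

((0, 0, 0, 1, 0, 2); (0, 0, 0, 1, 1, 0); (1, 3, 2, 0, 0, 0))


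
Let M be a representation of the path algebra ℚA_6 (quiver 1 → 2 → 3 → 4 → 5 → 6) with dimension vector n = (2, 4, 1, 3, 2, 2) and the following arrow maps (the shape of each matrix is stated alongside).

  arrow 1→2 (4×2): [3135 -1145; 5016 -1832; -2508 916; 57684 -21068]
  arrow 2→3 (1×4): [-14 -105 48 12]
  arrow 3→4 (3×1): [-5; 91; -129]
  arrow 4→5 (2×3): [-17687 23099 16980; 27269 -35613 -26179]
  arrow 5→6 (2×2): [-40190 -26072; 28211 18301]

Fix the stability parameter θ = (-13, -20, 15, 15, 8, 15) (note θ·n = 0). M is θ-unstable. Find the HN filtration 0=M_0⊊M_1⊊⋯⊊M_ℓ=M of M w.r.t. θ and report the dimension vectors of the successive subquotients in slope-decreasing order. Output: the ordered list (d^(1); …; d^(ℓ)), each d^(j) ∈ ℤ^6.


Via rank(M_{q-1}∘⋯∘M_p): M ≅ I[1,1], I[1,6], I[2,2]^3, I[4,4], I[4,6].
μ_θ-semistable layers: μ^(1)=15; μ^(2)=38/3; μ^(3)=23/2; μ^(4)=-13; μ^(5)=-33/2; μ^(6)=-20

((0, 0, 0, 1, 0, 2); (0, 0, 1, 1, 1, 0); (0, 0, 0, 1, 1, 0); (1, 0, 0, 0, 0, 0); (1, 1, 0, 0, 0, 0); (0, 3, 0, 0, 0, 0))


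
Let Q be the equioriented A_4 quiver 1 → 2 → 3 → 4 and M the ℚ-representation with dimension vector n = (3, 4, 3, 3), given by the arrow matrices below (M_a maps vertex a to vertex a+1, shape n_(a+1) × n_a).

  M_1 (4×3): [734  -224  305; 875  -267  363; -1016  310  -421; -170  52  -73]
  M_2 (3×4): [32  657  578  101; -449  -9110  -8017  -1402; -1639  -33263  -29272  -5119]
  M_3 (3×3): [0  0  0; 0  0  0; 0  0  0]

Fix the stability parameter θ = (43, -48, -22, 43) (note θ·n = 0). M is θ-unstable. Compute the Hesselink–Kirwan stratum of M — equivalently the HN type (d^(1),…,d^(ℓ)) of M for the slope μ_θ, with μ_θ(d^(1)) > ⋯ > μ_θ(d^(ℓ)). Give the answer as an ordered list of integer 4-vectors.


Barcode: M ≅ I[1,1], I[1,3]^2, I[2,2], I[2,3], I[4,4]^3. HN layers by μ_θ (4 steps, strictly decreasing):
  μ^(1)=43; μ^(2)=-9; μ^(3)=-22; μ^(4)=-48

((1, 0, 0, 3); (2, 2, 2, 0); (0, 0, 1, 0); (0, 2, 0, 0))


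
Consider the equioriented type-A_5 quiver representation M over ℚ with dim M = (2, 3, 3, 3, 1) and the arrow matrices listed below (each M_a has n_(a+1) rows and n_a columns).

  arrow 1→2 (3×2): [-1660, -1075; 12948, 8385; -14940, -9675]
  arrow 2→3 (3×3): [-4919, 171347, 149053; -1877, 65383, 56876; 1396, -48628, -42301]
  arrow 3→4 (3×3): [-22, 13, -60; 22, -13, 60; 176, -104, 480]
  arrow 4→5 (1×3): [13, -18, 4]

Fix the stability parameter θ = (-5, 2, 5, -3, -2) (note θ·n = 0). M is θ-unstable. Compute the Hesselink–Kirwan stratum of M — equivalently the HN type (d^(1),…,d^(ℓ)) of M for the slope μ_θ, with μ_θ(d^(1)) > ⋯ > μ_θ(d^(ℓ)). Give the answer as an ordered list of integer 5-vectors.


Via rank(M_{q-1}∘⋯∘M_p): M ≅ I[1,1], I[1,3], I[2,3], I[2,5], I[4,4]^2.
μ_θ-semistable layers: μ^(1)=5; μ^(2)=2; μ^(3)=1/2; μ^(4)=-3; μ^(5)=-5

((0, 0, 2, 0, 0); (0, 2, 0, 0, 0); (0, 1, 1, 1, 1); (0, 0, 0, 2, 0); (2, 0, 0, 0, 0))


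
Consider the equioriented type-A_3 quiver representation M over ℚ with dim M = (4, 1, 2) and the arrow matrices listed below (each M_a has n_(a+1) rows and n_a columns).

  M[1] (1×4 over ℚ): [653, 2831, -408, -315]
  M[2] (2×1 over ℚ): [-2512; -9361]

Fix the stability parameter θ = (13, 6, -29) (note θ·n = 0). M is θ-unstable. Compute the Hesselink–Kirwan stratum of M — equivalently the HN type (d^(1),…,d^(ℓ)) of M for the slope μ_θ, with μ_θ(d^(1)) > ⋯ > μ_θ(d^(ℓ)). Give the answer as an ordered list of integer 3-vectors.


Interval decomposition of M: I[1,1]^3, I[1,3], I[3,3].
HN type (ℓ=3): μ^(1)=13; μ^(2)=-10/3; μ^(3)=-29

((3, 0, 0); (1, 1, 1); (0, 0, 1))


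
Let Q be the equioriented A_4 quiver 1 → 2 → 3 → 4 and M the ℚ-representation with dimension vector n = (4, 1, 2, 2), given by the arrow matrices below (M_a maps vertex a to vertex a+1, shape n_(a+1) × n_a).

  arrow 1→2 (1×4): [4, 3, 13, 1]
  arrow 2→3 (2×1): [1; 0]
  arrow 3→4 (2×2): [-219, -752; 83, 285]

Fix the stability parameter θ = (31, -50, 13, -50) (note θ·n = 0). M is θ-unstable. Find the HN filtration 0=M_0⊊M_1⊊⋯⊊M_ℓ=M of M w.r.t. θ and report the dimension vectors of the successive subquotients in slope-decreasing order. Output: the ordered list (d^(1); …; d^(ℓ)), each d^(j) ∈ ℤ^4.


Via rank(M_{q-1}∘⋯∘M_p): M ≅ I[1,1]^3, I[1,4], I[3,4].
μ_θ-semistable layers: μ^(1)=31; μ^(2)=-14; μ^(3)=-37/2

((3, 0, 0, 0); (1, 1, 1, 1); (0, 0, 1, 1))


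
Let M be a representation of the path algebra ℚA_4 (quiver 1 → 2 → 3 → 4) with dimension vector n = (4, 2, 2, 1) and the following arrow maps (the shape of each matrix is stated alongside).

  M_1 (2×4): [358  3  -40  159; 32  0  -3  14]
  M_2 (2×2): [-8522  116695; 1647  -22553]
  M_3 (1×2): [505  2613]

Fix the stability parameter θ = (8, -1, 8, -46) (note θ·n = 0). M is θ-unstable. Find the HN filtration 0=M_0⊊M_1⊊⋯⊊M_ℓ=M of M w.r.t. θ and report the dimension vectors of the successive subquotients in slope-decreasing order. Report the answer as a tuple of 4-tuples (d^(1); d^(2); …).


Barcode: M ≅ I[1,1]^2, I[1,3], I[1,4]. HN layers by μ_θ (3 steps, strictly decreasing):
  μ^(1)=8; μ^(2)=7/2; μ^(3)=-31/4

((2, 0, 1, 0); (1, 1, 0, 0); (1, 1, 1, 1))


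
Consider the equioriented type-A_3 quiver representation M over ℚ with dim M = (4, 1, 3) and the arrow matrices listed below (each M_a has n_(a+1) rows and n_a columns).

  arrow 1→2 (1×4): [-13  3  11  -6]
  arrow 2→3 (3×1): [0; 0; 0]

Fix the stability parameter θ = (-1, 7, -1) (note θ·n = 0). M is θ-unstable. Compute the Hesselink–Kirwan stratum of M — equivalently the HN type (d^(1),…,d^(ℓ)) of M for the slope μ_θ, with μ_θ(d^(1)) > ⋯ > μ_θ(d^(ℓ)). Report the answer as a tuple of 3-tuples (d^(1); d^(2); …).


Barcode: M ≅ I[1,1]^3, I[1,2], I[3,3]^3. HN layers by μ_θ (2 steps, strictly decreasing):
  μ^(1)=7; μ^(2)=-1

((0, 1, 0); (4, 0, 3))


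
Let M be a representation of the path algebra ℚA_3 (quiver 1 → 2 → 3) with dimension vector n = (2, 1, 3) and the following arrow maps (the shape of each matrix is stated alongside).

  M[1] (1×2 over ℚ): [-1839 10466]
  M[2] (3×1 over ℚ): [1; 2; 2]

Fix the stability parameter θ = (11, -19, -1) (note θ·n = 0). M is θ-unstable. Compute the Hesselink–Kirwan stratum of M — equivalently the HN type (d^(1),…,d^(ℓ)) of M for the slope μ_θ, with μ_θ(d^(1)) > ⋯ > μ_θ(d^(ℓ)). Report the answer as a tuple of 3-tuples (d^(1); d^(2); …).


Via rank(M_{q-1}∘⋯∘M_p): M ≅ I[1,1], I[1,3], I[3,3]^2.
μ_θ-semistable layers: μ^(1)=11; μ^(2)=-1; μ^(3)=-4

((1, 0, 0); (0, 0, 3); (1, 1, 0))


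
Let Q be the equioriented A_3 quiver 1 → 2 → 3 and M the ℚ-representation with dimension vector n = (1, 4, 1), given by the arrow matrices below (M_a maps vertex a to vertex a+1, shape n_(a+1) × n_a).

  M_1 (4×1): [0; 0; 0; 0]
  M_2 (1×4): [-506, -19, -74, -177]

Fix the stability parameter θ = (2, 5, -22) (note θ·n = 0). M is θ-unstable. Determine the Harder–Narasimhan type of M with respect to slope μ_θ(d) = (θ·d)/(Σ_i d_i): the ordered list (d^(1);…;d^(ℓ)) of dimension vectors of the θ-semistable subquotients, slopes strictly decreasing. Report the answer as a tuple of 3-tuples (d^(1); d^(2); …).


Barcode: M ≅ I[1,1], I[2,2]^3, I[2,3]. HN layers by μ_θ (3 steps, strictly decreasing):
  μ^(1)=5; μ^(2)=2; μ^(3)=-17/2

((0, 3, 0); (1, 0, 0); (0, 1, 1))


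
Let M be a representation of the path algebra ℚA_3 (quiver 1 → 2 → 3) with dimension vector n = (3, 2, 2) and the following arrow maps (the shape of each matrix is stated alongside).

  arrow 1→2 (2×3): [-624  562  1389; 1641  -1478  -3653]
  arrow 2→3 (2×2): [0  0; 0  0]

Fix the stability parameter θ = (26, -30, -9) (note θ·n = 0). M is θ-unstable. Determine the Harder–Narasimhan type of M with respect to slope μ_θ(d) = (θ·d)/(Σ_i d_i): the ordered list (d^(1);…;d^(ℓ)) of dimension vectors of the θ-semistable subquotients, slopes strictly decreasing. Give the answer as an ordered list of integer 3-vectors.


Interval decomposition of M: I[1,1], I[1,2]^2, I[3,3]^2.
HN type (ℓ=3): μ^(1)=26; μ^(2)=-2; μ^(3)=-9

((1, 0, 0); (2, 2, 0); (0, 0, 2))


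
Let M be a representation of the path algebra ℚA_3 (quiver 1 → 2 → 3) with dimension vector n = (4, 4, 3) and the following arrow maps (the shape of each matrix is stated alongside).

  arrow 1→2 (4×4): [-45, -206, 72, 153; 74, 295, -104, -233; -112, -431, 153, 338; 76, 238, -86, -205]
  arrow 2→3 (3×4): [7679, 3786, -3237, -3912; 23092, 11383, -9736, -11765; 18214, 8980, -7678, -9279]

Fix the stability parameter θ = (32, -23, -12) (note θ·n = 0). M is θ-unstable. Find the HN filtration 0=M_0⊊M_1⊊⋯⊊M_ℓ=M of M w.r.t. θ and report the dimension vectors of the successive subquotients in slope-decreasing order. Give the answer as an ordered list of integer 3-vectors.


Via rank(M_{q-1}∘⋯∘M_p): M ≅ I[1,2], I[1,3]^3.
μ_θ-semistable layers: μ^(1)=9/2; μ^(2)=-1

((1, 1, 0); (3, 3, 3))


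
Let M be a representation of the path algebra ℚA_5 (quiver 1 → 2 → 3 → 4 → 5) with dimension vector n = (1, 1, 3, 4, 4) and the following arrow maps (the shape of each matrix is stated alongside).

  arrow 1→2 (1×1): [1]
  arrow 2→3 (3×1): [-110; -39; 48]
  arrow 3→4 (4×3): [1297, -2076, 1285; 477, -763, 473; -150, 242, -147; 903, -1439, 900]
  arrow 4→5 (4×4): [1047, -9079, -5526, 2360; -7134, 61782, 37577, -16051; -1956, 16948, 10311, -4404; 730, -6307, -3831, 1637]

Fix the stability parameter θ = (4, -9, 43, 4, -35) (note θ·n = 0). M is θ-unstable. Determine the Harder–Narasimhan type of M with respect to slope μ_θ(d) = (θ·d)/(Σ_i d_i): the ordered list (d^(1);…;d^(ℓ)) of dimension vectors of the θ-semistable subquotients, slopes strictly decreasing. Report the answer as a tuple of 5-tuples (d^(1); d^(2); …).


Barcode: M ≅ I[1,5], I[3,5]^2, I[4,5]. HN layers by μ_θ (3 steps, strictly decreasing):
  μ^(1)=4; μ^(2)=-5/2; μ^(3)=-31/2

((0, 0, 3, 3, 3); (1, 1, 0, 0, 0); (0, 0, 0, 1, 1))


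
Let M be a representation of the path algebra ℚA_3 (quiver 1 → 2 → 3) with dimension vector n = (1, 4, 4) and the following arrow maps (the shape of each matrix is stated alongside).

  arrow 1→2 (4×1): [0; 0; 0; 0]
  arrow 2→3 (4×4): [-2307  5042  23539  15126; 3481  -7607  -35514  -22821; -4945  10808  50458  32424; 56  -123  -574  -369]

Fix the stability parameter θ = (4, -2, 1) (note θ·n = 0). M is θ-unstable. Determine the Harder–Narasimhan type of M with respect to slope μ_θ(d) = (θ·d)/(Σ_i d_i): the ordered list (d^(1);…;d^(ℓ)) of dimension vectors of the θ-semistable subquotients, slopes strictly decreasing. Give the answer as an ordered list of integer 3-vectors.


Barcode: M ≅ I[1,1], I[2,2], I[2,3]^3, I[3,3]. HN layers by μ_θ (3 steps, strictly decreasing):
  μ^(1)=4; μ^(2)=1; μ^(3)=-2

((1, 0, 0); (0, 0, 4); (0, 4, 0))


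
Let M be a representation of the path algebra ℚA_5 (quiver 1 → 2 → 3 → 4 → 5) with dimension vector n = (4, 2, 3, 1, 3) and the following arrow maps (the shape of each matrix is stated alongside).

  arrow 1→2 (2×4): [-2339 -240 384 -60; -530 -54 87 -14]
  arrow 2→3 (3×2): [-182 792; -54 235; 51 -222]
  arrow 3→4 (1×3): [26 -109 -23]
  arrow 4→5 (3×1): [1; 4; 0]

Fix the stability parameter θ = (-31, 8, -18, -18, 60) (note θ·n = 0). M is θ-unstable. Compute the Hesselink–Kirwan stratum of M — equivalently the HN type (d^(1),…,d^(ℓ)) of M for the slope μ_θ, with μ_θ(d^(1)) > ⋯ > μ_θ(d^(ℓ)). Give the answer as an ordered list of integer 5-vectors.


Interval decomposition of M: I[1,1]^2, I[1,3], I[1,5], I[3,3], I[5,5]^2.
HN type (ℓ=5): μ^(1)=60; μ^(2)=-5; μ^(3)=-28/3; μ^(4)=-18; μ^(5)=-31

((0, 0, 0, 0, 3); (0, 1, 1, 0, 0); (0, 1, 1, 1, 0); (0, 0, 1, 0, 0); (4, 0, 0, 0, 0))


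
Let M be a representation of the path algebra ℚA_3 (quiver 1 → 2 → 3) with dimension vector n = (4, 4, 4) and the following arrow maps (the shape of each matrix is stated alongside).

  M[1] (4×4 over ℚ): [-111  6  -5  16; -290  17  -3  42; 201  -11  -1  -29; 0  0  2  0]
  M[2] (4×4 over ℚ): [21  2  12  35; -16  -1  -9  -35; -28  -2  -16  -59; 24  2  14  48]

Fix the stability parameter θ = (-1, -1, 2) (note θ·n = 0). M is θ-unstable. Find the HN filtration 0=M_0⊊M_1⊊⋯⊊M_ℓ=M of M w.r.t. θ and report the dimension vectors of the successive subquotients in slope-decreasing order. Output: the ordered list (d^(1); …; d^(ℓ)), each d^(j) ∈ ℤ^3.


Interval decomposition of M: I[1,2], I[1,3]^3, I[3,3].
HN type (ℓ=2): μ^(1)=2; μ^(2)=-1

((0, 0, 4); (4, 4, 0))


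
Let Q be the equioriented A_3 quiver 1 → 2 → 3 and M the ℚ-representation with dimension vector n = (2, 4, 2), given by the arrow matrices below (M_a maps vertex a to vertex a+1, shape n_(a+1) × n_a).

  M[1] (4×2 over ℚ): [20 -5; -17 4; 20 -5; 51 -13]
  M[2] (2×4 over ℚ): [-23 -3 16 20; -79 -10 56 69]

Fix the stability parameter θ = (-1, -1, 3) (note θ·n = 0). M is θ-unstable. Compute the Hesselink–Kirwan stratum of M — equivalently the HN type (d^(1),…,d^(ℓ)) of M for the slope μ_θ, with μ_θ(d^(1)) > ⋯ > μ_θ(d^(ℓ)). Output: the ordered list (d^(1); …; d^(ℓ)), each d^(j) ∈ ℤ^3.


Via rank(M_{q-1}∘⋯∘M_p): M ≅ I[1,3]^2, I[2,2]^2.
μ_θ-semistable layers: μ^(1)=3; μ^(2)=-1

((0, 0, 2); (2, 4, 0))


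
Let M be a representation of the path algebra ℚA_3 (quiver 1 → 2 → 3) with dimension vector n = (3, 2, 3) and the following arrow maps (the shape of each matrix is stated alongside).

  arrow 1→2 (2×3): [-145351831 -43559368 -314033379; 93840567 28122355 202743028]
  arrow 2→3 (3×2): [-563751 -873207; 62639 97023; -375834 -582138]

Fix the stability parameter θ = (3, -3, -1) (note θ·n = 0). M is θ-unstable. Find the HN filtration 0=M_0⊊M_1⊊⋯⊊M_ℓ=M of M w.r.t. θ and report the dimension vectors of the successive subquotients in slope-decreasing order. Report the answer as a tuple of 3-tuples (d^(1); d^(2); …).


Via rank(M_{q-1}∘⋯∘M_p): M ≅ I[1,1], I[1,2], I[1,3], I[3,3]^2.
μ_θ-semistable layers: μ^(1)=3; μ^(2)=0; μ^(3)=-1/3; μ^(4)=-1

((1, 0, 0); (1, 1, 0); (1, 1, 1); (0, 0, 2))


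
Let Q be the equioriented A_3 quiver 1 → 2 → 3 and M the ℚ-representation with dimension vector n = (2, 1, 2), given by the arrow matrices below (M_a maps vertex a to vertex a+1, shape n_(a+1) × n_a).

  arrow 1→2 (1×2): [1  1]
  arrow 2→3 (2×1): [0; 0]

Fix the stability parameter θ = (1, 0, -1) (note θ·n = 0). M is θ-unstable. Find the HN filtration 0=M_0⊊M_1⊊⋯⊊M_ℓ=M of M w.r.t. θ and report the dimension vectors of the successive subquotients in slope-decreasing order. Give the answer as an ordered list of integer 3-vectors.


Barcode: M ≅ I[1,1], I[1,2], I[3,3]^2. HN layers by μ_θ (3 steps, strictly decreasing):
  μ^(1)=1; μ^(2)=1/2; μ^(3)=-1

((1, 0, 0); (1, 1, 0); (0, 0, 2))


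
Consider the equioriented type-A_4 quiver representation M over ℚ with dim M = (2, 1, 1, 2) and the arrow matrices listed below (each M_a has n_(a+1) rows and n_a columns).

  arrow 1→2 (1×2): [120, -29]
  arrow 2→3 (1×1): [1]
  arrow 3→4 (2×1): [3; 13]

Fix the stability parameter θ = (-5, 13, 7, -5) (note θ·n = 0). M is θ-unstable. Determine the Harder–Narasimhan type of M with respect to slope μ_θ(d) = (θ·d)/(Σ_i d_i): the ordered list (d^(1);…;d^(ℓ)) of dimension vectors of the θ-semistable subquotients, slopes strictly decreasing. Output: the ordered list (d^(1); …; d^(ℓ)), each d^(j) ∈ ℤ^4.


Interval decomposition of M: I[1,1], I[1,4], I[4,4].
HN type (ℓ=2): μ^(1)=5; μ^(2)=-5

((0, 1, 1, 1); (2, 0, 0, 1))


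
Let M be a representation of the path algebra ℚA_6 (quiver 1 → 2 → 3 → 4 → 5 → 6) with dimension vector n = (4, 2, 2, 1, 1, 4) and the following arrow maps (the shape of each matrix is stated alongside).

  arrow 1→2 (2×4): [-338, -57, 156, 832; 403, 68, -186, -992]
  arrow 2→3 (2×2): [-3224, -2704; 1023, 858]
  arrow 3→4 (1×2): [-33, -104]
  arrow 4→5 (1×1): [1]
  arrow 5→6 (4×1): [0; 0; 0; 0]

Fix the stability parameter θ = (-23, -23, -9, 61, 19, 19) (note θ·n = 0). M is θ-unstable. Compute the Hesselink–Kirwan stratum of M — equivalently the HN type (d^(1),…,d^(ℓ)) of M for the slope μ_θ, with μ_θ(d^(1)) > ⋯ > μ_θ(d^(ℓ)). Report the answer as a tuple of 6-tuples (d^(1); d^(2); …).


Via rank(M_{q-1}∘⋯∘M_p): M ≅ I[1,1]^2, I[1,2], I[1,3], I[3,5], I[6,6]^4.
μ_θ-semistable layers: μ^(1)=40; μ^(2)=19; μ^(3)=-9; μ^(4)=-23

((0, 0, 0, 1, 1, 0); (0, 0, 0, 0, 0, 4); (0, 0, 2, 0, 0, 0); (4, 2, 0, 0, 0, 0))


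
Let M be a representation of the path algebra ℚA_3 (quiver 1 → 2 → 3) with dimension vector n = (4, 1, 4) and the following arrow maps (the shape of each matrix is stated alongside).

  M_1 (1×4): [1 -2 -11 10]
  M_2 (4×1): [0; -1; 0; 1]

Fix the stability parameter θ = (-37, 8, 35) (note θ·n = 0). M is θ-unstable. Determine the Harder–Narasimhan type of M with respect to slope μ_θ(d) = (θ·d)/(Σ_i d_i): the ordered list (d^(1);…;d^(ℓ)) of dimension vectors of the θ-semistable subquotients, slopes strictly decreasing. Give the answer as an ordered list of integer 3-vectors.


Interval decomposition of M: I[1,1]^3, I[1,3], I[3,3]^3.
HN type (ℓ=3): μ^(1)=35; μ^(2)=8; μ^(3)=-37

((0, 0, 4); (0, 1, 0); (4, 0, 0))


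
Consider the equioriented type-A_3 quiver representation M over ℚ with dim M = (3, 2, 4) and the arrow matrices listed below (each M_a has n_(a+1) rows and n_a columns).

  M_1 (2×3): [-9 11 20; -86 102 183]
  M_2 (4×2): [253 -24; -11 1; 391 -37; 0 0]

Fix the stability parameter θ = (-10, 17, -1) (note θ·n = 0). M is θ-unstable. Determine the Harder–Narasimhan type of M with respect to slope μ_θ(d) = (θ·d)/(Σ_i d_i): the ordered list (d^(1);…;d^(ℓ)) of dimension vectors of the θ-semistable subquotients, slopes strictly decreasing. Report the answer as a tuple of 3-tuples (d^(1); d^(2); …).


Interval decomposition of M: I[1,1], I[1,3]^2, I[3,3]^2.
HN type (ℓ=3): μ^(1)=8; μ^(2)=-1; μ^(3)=-10

((0, 2, 2); (0, 0, 2); (3, 0, 0))


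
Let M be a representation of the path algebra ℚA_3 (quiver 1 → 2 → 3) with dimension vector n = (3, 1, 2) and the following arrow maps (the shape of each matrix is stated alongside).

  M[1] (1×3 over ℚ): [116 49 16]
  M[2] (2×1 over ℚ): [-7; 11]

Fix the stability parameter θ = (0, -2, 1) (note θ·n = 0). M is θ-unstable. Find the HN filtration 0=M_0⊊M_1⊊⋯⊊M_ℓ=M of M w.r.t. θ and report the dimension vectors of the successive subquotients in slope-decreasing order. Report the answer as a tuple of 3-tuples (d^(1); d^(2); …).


Interval decomposition of M: I[1,1]^2, I[1,3], I[3,3].
HN type (ℓ=3): μ^(1)=1; μ^(2)=0; μ^(3)=-1

((0, 0, 2); (2, 0, 0); (1, 1, 0))


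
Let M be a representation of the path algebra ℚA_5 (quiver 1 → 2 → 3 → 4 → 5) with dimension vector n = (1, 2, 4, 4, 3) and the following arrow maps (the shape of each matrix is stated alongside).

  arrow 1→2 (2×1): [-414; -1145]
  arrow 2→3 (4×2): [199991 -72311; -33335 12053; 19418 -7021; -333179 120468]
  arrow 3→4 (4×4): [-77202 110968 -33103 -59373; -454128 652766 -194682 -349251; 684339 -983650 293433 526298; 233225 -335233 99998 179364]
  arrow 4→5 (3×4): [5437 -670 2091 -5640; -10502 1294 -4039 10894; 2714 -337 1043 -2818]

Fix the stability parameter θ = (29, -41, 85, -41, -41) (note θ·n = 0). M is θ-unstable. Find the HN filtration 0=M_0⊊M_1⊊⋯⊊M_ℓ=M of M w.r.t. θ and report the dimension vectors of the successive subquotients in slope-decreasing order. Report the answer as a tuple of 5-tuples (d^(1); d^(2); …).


Barcode: M ≅ I[1,5], I[2,5], I[3,4], I[3,5]. HN layers by μ_θ (4 steps, strictly decreasing):
  μ^(1)=22; μ^(2)=1; μ^(3)=-6; μ^(4)=-41

((0, 0, 1, 1, 0); (0, 0, 3, 3, 3); (1, 1, 0, 0, 0); (0, 1, 0, 0, 0))


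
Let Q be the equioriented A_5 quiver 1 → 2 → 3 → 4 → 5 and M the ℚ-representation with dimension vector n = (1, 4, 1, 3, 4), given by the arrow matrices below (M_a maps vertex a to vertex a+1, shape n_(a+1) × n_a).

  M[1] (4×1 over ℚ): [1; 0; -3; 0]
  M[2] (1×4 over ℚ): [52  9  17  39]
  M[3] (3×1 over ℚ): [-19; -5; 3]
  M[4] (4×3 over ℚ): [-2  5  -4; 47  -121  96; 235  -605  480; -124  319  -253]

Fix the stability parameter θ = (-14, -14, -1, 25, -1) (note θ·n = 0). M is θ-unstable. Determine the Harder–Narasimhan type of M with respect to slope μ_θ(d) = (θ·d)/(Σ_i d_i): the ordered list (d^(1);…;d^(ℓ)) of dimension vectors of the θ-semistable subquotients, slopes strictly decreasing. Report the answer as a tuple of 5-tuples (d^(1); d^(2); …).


Barcode: M ≅ I[1,5], I[2,2]^3, I[4,5]^2, I[5,5]. HN layers by μ_θ (3 steps, strictly decreasing):
  μ^(1)=12; μ^(2)=-1; μ^(3)=-14

((0, 0, 0, 3, 3); (0, 0, 1, 0, 1); (1, 4, 0, 0, 0))


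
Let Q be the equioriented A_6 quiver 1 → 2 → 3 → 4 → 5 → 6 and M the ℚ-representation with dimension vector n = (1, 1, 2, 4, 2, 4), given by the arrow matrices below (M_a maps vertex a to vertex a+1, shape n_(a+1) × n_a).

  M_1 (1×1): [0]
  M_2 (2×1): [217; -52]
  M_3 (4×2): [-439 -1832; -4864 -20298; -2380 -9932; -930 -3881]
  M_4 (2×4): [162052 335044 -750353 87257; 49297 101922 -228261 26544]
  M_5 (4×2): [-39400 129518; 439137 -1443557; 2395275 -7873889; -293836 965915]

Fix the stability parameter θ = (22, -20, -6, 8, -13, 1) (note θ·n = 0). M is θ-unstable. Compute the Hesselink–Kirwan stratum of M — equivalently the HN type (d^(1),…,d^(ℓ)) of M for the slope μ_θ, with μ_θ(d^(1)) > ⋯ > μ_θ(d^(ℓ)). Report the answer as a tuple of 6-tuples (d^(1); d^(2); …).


Interval decomposition of M: I[1,1], I[2,6], I[3,6], I[4,4]^2, I[6,6]^2.
HN type (ℓ=6): μ^(1)=22; μ^(2)=8; μ^(3)=1; μ^(4)=-5/2; μ^(5)=-6; μ^(6)=-20

((1, 0, 0, 0, 0, 0); (0, 0, 0, 2, 0, 0); (0, 0, 0, 0, 0, 4); (0, 0, 0, 2, 2, 0); (0, 0, 2, 0, 0, 0); (0, 1, 0, 0, 0, 0))


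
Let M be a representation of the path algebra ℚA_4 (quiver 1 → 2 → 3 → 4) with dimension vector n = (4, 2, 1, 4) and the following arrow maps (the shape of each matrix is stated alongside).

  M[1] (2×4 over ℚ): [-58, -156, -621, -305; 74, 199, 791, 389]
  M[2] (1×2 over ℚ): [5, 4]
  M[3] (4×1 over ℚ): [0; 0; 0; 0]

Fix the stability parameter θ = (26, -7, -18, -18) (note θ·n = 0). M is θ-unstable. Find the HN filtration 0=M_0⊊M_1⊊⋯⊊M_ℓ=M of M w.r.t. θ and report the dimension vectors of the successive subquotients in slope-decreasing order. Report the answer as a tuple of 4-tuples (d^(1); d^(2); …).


Interval decomposition of M: I[1,1]^2, I[1,2], I[1,3], I[4,4]^4.
HN type (ℓ=4): μ^(1)=26; μ^(2)=19/2; μ^(3)=1/3; μ^(4)=-18

((2, 0, 0, 0); (1, 1, 0, 0); (1, 1, 1, 0); (0, 0, 0, 4))


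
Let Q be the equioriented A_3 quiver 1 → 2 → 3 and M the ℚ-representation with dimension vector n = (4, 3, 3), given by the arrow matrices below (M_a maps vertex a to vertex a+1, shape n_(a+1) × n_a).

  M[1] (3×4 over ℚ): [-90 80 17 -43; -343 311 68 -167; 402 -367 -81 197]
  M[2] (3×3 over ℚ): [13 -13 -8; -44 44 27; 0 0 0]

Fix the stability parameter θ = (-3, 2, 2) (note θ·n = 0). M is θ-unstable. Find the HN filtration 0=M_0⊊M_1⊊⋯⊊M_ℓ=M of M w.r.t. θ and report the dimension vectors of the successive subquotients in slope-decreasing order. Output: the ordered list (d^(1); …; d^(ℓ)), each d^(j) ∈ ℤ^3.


Via rank(M_{q-1}∘⋯∘M_p): M ≅ I[1,1], I[1,2], I[1,3]^2, I[3,3].
μ_θ-semistable layers: μ^(1)=2; μ^(2)=-3

((0, 3, 3); (4, 0, 0))


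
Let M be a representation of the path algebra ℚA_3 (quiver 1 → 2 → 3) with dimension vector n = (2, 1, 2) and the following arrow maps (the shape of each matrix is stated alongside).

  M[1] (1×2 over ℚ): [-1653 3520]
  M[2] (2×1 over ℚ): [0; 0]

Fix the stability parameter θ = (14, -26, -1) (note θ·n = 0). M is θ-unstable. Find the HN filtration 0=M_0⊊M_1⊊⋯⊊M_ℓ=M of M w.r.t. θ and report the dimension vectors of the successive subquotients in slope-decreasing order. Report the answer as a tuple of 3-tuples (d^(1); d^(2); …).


Via rank(M_{q-1}∘⋯∘M_p): M ≅ I[1,1], I[1,2], I[3,3]^2.
μ_θ-semistable layers: μ^(1)=14; μ^(2)=-1; μ^(3)=-6

((1, 0, 0); (0, 0, 2); (1, 1, 0))


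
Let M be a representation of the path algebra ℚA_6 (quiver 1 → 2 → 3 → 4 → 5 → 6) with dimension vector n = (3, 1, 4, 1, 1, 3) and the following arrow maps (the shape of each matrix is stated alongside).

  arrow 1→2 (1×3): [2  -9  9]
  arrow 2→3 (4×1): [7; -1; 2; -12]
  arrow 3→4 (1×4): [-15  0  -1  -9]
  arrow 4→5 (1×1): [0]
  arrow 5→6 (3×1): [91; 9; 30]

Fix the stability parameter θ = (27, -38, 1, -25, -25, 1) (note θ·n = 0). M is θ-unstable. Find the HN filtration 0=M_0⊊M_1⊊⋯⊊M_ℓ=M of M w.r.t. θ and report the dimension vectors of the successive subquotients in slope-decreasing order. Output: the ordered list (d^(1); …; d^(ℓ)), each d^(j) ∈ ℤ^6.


Interval decomposition of M: I[1,1]^2, I[1,4], I[3,3]^3, I[5,6], I[6,6]^2.
HN type (ℓ=4): μ^(1)=27; μ^(2)=1; μ^(3)=-35/4; μ^(4)=-25

((2, 0, 0, 0, 0, 0); (0, 0, 3, 0, 0, 3); (1, 1, 1, 1, 0, 0); (0, 0, 0, 0, 1, 0))


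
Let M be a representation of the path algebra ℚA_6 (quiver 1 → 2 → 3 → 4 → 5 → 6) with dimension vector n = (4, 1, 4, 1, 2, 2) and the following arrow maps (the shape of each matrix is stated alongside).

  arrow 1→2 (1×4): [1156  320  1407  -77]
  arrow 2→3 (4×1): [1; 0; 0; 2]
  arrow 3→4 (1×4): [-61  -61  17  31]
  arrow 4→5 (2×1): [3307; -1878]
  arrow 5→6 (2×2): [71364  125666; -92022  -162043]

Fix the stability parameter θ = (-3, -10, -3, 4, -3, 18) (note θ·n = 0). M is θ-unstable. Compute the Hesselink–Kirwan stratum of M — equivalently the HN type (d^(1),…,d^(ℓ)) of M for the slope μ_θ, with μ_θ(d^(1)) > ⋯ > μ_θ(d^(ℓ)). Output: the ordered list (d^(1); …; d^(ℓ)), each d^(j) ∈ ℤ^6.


Via rank(M_{q-1}∘⋯∘M_p): M ≅ I[1,1]^3, I[1,5], I[3,3]^3, I[5,6], I[6,6].
μ_θ-semistable layers: μ^(1)=18; μ^(2)=1/2; μ^(3)=-3; μ^(4)=-13/2

((0, 0, 0, 0, 0, 2); (0, 0, 0, 1, 1, 0); (3, 0, 4, 0, 1, 0); (1, 1, 0, 0, 0, 0))


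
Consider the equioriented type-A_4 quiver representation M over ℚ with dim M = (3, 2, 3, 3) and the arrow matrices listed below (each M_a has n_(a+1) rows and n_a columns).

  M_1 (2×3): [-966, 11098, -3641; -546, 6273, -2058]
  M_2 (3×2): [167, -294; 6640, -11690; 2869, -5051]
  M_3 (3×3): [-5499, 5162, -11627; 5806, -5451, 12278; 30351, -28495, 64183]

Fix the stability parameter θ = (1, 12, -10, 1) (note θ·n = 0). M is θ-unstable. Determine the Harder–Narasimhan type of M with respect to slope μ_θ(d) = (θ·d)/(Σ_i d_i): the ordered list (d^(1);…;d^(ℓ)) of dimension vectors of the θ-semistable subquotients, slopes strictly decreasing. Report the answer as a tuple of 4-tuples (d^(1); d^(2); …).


Interval decomposition of M: I[1,1], I[1,3], I[1,4], I[3,4], I[4,4].
HN type (ℓ=2): μ^(1)=1; μ^(2)=-10

((3, 2, 2, 3); (0, 0, 1, 0))


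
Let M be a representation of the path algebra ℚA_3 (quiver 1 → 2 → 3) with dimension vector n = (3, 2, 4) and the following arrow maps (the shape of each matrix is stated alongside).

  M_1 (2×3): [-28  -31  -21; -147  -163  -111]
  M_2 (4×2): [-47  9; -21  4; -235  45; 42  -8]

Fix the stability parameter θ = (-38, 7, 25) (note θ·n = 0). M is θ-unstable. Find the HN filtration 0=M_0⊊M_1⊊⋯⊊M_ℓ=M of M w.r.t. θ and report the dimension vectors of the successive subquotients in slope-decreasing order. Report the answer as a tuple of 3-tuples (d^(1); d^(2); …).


Interval decomposition of M: I[1,1], I[1,3]^2, I[3,3]^2.
HN type (ℓ=3): μ^(1)=25; μ^(2)=7; μ^(3)=-38

((0, 0, 4); (0, 2, 0); (3, 0, 0))


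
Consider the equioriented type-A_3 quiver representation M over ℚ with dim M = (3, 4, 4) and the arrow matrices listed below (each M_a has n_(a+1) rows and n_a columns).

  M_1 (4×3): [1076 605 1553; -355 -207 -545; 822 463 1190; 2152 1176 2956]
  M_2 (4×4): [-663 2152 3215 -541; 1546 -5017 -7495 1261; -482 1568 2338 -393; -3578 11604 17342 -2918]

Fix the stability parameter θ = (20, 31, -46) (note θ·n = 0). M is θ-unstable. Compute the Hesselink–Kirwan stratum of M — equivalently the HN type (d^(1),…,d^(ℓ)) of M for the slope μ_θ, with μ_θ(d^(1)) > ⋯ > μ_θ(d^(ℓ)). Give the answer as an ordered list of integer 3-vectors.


Interval decomposition of M: I[1,2], I[1,3]^2, I[2,3], I[3,3].
HN type (ℓ=5): μ^(1)=31; μ^(2)=20; μ^(3)=5/3; μ^(4)=-15/2; μ^(5)=-46

((0, 1, 0); (1, 0, 0); (2, 2, 2); (0, 1, 1); (0, 0, 1))


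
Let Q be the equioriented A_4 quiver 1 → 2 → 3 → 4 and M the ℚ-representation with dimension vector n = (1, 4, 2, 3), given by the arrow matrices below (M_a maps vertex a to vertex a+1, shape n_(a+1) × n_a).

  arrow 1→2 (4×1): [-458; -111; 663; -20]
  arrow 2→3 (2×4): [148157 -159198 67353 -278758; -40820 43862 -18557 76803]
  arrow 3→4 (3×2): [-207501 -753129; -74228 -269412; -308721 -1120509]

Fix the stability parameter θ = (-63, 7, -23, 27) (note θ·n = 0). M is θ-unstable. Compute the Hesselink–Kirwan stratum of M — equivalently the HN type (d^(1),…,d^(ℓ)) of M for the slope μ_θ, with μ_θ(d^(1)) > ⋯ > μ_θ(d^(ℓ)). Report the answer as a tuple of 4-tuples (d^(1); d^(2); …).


Interval decomposition of M: I[1,4], I[2,2]^2, I[2,3], I[4,4]^2.
HN type (ℓ=4): μ^(1)=27; μ^(2)=7; μ^(3)=-8; μ^(4)=-63

((0, 0, 0, 3); (0, 2, 0, 0); (0, 2, 2, 0); (1, 0, 0, 0))


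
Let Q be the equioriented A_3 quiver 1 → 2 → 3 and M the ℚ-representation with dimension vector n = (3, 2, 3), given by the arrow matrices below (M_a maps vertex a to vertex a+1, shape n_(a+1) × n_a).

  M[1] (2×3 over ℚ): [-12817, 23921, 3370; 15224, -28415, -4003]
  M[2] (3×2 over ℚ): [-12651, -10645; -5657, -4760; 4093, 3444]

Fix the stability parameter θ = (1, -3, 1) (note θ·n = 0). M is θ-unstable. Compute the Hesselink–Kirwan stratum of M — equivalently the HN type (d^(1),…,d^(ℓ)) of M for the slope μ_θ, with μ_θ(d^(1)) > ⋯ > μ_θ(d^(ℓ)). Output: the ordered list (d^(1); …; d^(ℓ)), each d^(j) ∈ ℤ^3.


Interval decomposition of M: I[1,1], I[1,3]^2, I[3,3].
HN type (ℓ=2): μ^(1)=1; μ^(2)=-1

((1, 0, 3); (2, 2, 0))


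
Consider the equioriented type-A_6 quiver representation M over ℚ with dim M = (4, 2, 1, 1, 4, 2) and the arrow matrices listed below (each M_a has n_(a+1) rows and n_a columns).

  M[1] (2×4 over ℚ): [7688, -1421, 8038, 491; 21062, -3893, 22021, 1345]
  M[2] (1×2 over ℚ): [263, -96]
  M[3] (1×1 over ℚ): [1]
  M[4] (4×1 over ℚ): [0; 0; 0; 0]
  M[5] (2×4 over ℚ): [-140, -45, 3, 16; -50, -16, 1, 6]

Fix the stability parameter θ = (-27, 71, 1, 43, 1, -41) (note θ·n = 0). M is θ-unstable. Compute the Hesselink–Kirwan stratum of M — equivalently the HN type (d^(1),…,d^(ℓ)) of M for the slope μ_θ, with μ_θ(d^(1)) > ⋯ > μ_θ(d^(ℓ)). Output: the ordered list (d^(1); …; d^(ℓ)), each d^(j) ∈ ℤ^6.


Via rank(M_{q-1}∘⋯∘M_p): M ≅ I[1,1]^2, I[1,2], I[1,4], I[5,5]^2, I[5,6]^2.
μ_θ-semistable layers: μ^(1)=71; μ^(2)=43; μ^(3)=36; μ^(4)=1; μ^(5)=-20; μ^(6)=-27

((0, 1, 0, 0, 0, 0); (0, 0, 0, 1, 0, 0); (0, 1, 1, 0, 0, 0); (0, 0, 0, 0, 2, 0); (0, 0, 0, 0, 2, 2); (4, 0, 0, 0, 0, 0))
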